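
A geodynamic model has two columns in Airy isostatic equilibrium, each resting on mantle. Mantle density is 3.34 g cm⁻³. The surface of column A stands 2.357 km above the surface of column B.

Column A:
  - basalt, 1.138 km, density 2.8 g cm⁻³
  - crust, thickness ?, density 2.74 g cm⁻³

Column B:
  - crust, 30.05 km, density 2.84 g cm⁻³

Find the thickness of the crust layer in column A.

37.1 km

Take the compensation level at the base of the deeper column (depth z_c below the surface of column A) and equate Σ ρ_i t_i down to z_c; mantle fills any gap and the z_c terms cancel.
Column A: 1.138×2.8 + x×2.74 + (z_c − 1.138 − x)×3.34
Column B: 2.357×0 + 30.05×2.84 + (z_c − 2.357 − 30.05)×3.34
The z_c×3.34 term appears on both sides and cancels. Collect the known terms of each column as K = Σ(ρt)_known − 3.34 × (depth of known layers): K_A = 3.1864 − 3.34×1.138 = −0.61452; K_B = 85.342 − 3.34×(2.357 + 30.05) = −22.89738.
Balance: K_A − x×(3.34 − 2.74) = K_B, so x = (K_A − K_B)/(3.34 − 2.74) = 22.2829/0.6 = 37.1 km.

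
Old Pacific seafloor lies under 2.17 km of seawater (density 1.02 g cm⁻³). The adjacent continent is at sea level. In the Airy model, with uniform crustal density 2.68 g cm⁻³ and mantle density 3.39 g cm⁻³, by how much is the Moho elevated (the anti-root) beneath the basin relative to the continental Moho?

Equating mass per unit area of the two columns: replacing crust with seawater at the top is compensated by replacing crust with mantle at the base: d (ρ_c − ρ_w) = a (ρ_m − ρ_c).
a = d (ρ_c − ρ_w)/(ρ_m − ρ_c) = 2.17 km × 1.66/0.71 = 5.07 km.

5.07 km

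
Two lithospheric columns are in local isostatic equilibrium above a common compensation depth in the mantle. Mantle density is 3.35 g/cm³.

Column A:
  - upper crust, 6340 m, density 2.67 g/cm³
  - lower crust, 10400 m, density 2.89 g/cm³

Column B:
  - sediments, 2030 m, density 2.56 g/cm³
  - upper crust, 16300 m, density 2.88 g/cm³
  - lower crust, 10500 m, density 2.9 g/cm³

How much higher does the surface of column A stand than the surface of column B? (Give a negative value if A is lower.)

−1460 m

For any compensation level in the mantle, the mantle terms cancel and isostasy reduces to e = (Σt_A − Σt_B) − (Σ(ρt)_A − Σ(ρt)_B) / ρ_m.
Σt_A = 16740 m; Σt_B = 28830 m; Σ(ρt)_A = 46983.8; Σ(ρt)_B = 82590.8 (in m·g/cm³).
e = (16740 − 28830) − (46983.8 − 82590.8) / 3.35 = −1460 m.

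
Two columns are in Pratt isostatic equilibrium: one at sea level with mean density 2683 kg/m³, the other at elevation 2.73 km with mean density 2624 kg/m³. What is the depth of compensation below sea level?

ρ_ref D = ρ (D + h) → D (ρ_ref − ρ) = ρ h.
D = ρ h/(ρ_ref − ρ) = 2624 × 2.73 km/(2683 − 2624) = 121 km.

121 km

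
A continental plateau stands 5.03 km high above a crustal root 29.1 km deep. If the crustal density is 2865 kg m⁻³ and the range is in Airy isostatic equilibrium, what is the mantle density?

3360 kg m⁻³

Airy balance: ρ_c h = (ρ_m − ρ_c) r → ρ_m = ρ_c (1 + h/r).
ρ_m = 2865 × (1 + 5.03 km/29.1 km) = 3360 kg m⁻³.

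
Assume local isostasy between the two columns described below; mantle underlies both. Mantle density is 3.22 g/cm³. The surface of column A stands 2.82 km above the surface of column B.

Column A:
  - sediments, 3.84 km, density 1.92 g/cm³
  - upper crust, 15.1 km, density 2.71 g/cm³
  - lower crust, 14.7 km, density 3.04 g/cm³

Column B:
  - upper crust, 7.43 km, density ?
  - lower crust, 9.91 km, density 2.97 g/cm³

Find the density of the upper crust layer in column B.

2.71 g/cm³

Take the compensation level at the base of the deeper column (depth z_c below the surface of column A) and equate Σ ρ_i t_i down to z_c; mantle fills any gap and the z_c terms cancel.
Column A: 3.84×1.92 + 15.1×2.71 + 14.7×3.04 + (z_c − 33.64)×3.22
Column B: 2.82×0 + 7.43×ρ + 9.91×2.97 + (z_c − 2.82 − 17.34)×3.22
The z_c×3.22 term appears on both sides and cancels. Collect the known terms of each column as K = Σ(ρt)_known − 3.22 × (depth of known layers): K_A = 92.9818 − 3.22×33.64 = −15.339; K_B = 29.4327 − 3.22×(2.82 + 17.34) = −35.4825.
Balance: K_A = K_B + 7.43×ρ, so ρ = (K_A − K_B)/7.43 = 20.1435/7.43 = 2.71 g/cm³.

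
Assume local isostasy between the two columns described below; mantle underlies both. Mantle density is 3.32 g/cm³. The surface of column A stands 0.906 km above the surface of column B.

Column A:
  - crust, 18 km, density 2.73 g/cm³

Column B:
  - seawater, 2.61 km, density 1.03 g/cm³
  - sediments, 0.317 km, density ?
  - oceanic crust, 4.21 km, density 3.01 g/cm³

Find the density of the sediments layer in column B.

2.28 g/cm³

Take the compensation level at the base of the deeper column (depth z_c below the surface of column A) and equate Σ ρ_i t_i down to z_c; mantle fills any gap and the z_c terms cancel.
Column A: 18×2.73 + (z_c − 18)×3.32
Column B: 0.906×0 + 2.61×1.03 + 0.317×ρ + 4.21×3.01 + (z_c − 0.906 − 7.137)×3.32
The z_c×3.32 term appears on both sides and cancels. Collect the known terms of each column as K = Σ(ρt)_known − 3.32 × (depth of known layers): K_A = 49.14 − 3.32×18 = −10.62; K_B = 15.3604 − 3.32×(0.906 + 7.137) = −11.34236.
Balance: K_A = K_B + 0.317×ρ, so ρ = (K_A − K_B)/0.317 = 0.72236/0.317 = 2.28 g/cm³.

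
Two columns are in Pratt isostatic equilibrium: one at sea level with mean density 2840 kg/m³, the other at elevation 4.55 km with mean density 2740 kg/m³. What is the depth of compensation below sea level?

125 km

ρ_ref D = ρ (D + h) → D (ρ_ref − ρ) = ρ h.
D = ρ h/(ρ_ref − ρ) = 2740 × 4.55 km/(2840 − 2740) = 125 km.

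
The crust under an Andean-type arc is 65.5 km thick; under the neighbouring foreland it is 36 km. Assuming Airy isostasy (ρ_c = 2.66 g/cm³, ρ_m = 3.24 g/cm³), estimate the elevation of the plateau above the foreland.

Excess crust Δ = 65.5 km − 36 km = 29.5 km, split between elevation h and root r with h + r = Δ.
Airy balance ρ_c h = (ρ_m − ρ_c) r gives r = h ρ_c/(ρ_m − ρ_c), so h (1 + ρ_c/(ρ_m − ρ_c)) = Δ, i.e. h = Δ (ρ_m − ρ_c)/ρ_m.
h = 29.5 km × 0.58/3.24 = 5.28 km.

5.28 km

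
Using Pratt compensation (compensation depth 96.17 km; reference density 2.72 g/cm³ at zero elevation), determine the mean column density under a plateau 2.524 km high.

2.65 g/cm³

Pratt balance: ρ_ref D = ρ (D + h).
ρ = ρ_ref D/(D + h) = 2.72 × 96.17 km/(96.17 km + 2.524 km) = 2.65 g/cm³.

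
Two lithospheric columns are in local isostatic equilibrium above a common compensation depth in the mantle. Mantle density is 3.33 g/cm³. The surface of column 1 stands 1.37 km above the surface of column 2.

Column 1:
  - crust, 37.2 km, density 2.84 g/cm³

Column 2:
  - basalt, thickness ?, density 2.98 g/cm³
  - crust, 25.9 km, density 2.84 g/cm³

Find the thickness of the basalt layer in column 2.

2.79 km

Take the compensation level at the base of the deeper column (depth z_c below the surface of column 1) and equate Σ ρ_i t_i down to z_c; mantle fills any gap and the z_c terms cancel.
Column 1: 37.2×2.84 + (z_c − 37.2)×3.33
Column 2: 1.37×0 + x×2.98 + 25.9×2.84 + (z_c − 1.37 − 25.9 − x)×3.33
The z_c×3.33 term appears on both sides and cancels. Collect the known terms of each column as K = Σ(ρt)_known − 3.33 × (depth of known layers): K_1 = 105.648 − 3.33×37.2 = −18.228; K_2 = 73.556 − 3.33×(1.37 + 25.9) = −17.2531.
Balance: K_1 = K_2 − x×(3.33 − 2.98), so x = (K_2 − K_1)/(3.33 − 2.98) = 0.9749/0.35 = 2.79 km.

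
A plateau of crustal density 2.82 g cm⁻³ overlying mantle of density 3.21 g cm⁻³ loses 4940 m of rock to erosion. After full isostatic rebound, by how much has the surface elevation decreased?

Rebound u = e ρ_c/ρ_m = 4940 m × 2.82/3.21 = 4340 m.
Net surface drop = e − u = 4940 m − 4340 m = e (ρ_m − ρ_c)/ρ_m = 600 m.

600 m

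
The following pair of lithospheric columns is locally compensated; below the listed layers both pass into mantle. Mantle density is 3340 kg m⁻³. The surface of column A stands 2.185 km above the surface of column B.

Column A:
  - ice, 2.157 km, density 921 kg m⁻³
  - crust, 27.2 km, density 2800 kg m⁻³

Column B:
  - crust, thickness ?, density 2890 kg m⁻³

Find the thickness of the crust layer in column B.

Take the compensation level at the base of the deeper column (depth z_c below the surface of column A) and equate Σ ρ_i t_i down to z_c; mantle fills any gap and the z_c terms cancel.
Column A: 2.157×921 + 27.2×2800 + (z_c − 29.357)×3340
Column B: 2.185×0 + x×2890 + (z_c − 2.185 − 0 − x)×3340
The z_c×3340 term appears on both sides and cancels. Collect the known terms of each column as K = Σ(ρt)_known − 3340 × (depth of known layers): K_A = 78146.597 − 3340×29.357 = −19905.783; K_B = 0 − 3340×(2.185 + 0) = −7297.9.
Balance: K_A = K_B − x×(3340 − 2890), so x = (K_B − K_A)/(3340 − 2890) = 12607.9/450 = 28 km.

28 km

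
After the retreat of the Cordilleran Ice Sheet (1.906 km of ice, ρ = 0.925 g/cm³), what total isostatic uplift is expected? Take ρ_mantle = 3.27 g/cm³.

Removing the load lets mantle flow back in; uplift u satisfies ρ_ice t = ρ_m u.
u = t ρ_ice/ρ_m = 1.906 km × 0.925/3.27 = 0.539 km.

0.539 km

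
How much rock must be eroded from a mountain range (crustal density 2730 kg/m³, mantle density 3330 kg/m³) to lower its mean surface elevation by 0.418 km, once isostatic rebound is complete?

Net drop Δ = e − u = e − e ρ_c/ρ_m = e (ρ_m − ρ_c)/ρ_m.
e = Δ ρ_m/(ρ_m − ρ_c) = 0.418 km × 3330/600 = 2.32 km.

2.32 km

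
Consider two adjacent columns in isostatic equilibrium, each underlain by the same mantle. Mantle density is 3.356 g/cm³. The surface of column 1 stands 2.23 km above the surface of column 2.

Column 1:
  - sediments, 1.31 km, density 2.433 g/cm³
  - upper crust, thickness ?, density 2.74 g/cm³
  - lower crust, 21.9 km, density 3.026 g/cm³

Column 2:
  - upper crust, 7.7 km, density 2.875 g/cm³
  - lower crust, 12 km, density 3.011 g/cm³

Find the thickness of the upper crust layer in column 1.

Take the compensation level at the base of the deeper column (depth z_c below the surface of column 1) and equate Σ ρ_i t_i down to z_c; mantle fills any gap and the z_c terms cancel.
Column 1: 1.31×2.433 + x×2.74 + 21.9×3.026 + (z_c − 23.21 − x)×3.356
Column 2: 2.23×0 + 7.7×2.875 + 12×3.011 + (z_c − 2.23 − 19.7)×3.356
The z_c×3.356 term appears on both sides and cancels. Collect the known terms of each column as K = Σ(ρt)_known − 3.356 × (depth of known layers): K_1 = 69.45663 − 3.356×23.21 = −8.43613; K_2 = 58.2695 − 3.356×(2.23 + 19.7) = −15.32758.
Balance: K_1 − x×(3.356 − 2.74) = K_2, so x = (K_1 − K_2)/(3.356 − 2.74) = 6.89145/0.616 = 11.2 km.

11.2 km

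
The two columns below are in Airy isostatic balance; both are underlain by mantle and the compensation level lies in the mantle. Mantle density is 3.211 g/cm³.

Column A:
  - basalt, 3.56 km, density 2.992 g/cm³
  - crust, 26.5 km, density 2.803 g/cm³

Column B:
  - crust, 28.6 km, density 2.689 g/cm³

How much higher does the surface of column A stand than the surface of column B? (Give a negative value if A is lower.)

For any compensation level in the mantle, the mantle terms cancel and isostasy reduces to e = (Σt_A − Σt_B) − (Σ(ρt)_A − Σ(ρt)_B) / ρ_m.
Σt_A = 30.06 km; Σt_B = 28.6 km; Σ(ρt)_A = 84.93102; Σ(ρt)_B = 76.9054 (in km·g/cm³).
e = (30.06 − 28.6) − (84.93102 − 76.9054) / 3.211 = −1.04 km.

−1.04 km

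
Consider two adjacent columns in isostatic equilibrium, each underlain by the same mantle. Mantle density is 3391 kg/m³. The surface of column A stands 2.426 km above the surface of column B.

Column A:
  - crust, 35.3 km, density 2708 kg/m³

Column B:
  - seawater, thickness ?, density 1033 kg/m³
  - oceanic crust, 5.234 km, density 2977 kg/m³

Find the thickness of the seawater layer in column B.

5.82 km

Take the compensation level at the base of the deeper column (depth z_c below the surface of column A) and equate Σ ρ_i t_i down to z_c; mantle fills any gap and the z_c terms cancel.
Column A: 35.3×2708 + (z_c − 35.3)×3391
Column B: 2.426×0 + x×1033 + 5.234×2977 + (z_c − 2.426 − 5.234 − x)×3391
The z_c×3391 term appears on both sides and cancels. Collect the known terms of each column as K = Σ(ρt)_known − 3391 × (depth of known layers): K_A = 95592.4 − 3391×35.3 = −24109.9; K_B = 15581.618 − 3391×(2.426 + 5.234) = −10393.442.
Balance: K_A = K_B − x×(3391 − 1033), so x = (K_B − K_A)/(3391 − 1033) = 13716.5/2358 = 5.82 km.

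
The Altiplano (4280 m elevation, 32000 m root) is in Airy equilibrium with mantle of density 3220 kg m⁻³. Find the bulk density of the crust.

ρ_c h = (ρ_m − ρ_c) r → ρ_c (h + r) = ρ_m r → ρ_c = ρ_m r / (h + r).
ρ_c = 3220 × 32000 m / (4280 m + 32000 m) = 2840 kg m⁻³.

2840 kg m⁻³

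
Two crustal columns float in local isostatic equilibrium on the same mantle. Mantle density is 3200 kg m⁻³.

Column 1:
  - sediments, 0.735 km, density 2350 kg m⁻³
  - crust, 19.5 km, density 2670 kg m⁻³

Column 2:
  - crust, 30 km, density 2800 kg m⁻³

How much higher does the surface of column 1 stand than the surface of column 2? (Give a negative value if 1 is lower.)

−0.325 km

For any compensation level in the mantle, the mantle terms cancel and isostasy reduces to e = (Σt_1 − Σt_2) − (Σ(ρt)_1 − Σ(ρt)_2) / ρ_m.
Σt_1 = 20.235 km; Σt_2 = 30 km; Σ(ρt)_1 = 53792.25; Σ(ρt)_2 = 84000 (in km·kg m⁻³).
e = (20.235 − 30) − (53792.25 − 84000) / 3200 = −0.325 km.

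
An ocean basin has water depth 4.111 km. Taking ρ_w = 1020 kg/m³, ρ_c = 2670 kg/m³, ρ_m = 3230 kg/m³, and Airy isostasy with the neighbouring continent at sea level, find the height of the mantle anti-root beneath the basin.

In Airy isostatic equilibrium: replacing crust with seawater at the top is compensated by replacing crust with mantle at the base: d (ρ_c − ρ_w) = a (ρ_m − ρ_c).
a = d (ρ_c − ρ_w)/(ρ_m − ρ_c) = 4.111 km × 1650/560 = 12.1 km.

12.1 km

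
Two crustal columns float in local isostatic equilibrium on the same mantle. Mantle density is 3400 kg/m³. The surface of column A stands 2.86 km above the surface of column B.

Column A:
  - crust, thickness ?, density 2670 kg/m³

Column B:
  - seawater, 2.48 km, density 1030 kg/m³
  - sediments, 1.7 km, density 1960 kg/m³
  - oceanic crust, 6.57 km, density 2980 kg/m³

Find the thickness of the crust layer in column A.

Take the compensation level at the base of the deeper column (depth z_c below the surface of column A) and equate Σ ρ_i t_i down to z_c; mantle fills any gap and the z_c terms cancel.
Column A: x×2670 + (z_c − 0 − x)×3400
Column B: 2.86×0 + 2.48×1030 + 1.7×1960 + 6.57×2980 + (z_c − 2.86 − 10.75)×3400
The z_c×3400 term appears on both sides and cancels. Collect the known terms of each column as K = Σ(ρt)_known − 3400 × (depth of known layers): K_A = 0 − 3400×0 = 0; K_B = 25465 − 3400×(2.86 + 10.75) = −20809.
Balance: K_A − x×(3400 − 2670) = K_B, so x = (K_A − K_B)/(3400 − 2670) = 20809/730 = 28.5 km.

28.5 km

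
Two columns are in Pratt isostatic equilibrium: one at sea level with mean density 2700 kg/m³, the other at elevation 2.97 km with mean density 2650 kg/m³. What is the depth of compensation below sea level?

157 km

ρ_ref D = ρ (D + h) → D (ρ_ref − ρ) = ρ h.
D = ρ h/(ρ_ref − ρ) = 2650 × 2.97 km/(2700 − 2650) = 157 km.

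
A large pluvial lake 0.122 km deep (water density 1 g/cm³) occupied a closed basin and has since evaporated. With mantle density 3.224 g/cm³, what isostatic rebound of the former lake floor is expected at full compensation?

u = d ρ_w/ρ_m = 0.122 km × 1/3.224 = 0.0378 km.

0.0378 km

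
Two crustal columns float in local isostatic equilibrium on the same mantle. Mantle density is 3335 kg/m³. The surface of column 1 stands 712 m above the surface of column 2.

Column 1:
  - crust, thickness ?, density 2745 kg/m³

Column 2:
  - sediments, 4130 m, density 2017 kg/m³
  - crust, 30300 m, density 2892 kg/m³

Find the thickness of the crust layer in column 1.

36000 m

Take the compensation level at the base of the deeper column (depth z_c below the surface of column 1) and equate Σ ρ_i t_i down to z_c; mantle fills any gap and the z_c terms cancel.
Column 1: x×2745 + (z_c − 0 − x)×3335
Column 2: 712×0 + 4130×2017 + 30300×2892 + (z_c − 712 − 34430)×3335
The z_c×3335 term appears on both sides and cancels. Collect the known terms of each column as K = Σ(ρt)_known − 3335 × (depth of known layers): K_1 = 0 − 3335×0 = 0; K_2 = 95957810 − 3335×(712 + 34430) = −21240760.
Balance: K_1 − x×(3335 − 2745) = K_2, so x = (K_1 − K_2)/(3335 − 2745) = 21240800/590 = 36000 m.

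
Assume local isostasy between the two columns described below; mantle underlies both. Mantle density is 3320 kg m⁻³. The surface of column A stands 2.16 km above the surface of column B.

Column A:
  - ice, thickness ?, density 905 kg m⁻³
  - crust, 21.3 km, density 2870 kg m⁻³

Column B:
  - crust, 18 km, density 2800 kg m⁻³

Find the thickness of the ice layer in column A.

Take the compensation level at the base of the deeper column (depth z_c below the surface of column A) and equate Σ ρ_i t_i down to z_c; mantle fills any gap and the z_c terms cancel.
Column A: x×905 + 21.3×2870 + (z_c − 21.3 − x)×3320
Column B: 2.16×0 + 18×2800 + (z_c − 2.16 − 18)×3320
The z_c×3320 term appears on both sides and cancels. Collect the known terms of each column as K = Σ(ρt)_known − 3320 × (depth of known layers): K_A = 61131 − 3320×21.3 = −9585; K_B = 50400 − 3320×(2.16 + 18) = −16531.2.
Balance: K_A − x×(3320 − 905) = K_B, so x = (K_A − K_B)/(3320 − 905) = 6946.2/2415 = 2.88 km.

2.88 km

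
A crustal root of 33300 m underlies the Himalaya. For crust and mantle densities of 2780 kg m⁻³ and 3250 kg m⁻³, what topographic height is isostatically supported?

Equating mass per unit area of the two columns: ρ_c h = (ρ_m − ρ_c) r.
h = r (ρ_m − ρ_c) / ρ_c = 33300 m × (3250 − 2780) / 2780 = 5630 m.

5630 m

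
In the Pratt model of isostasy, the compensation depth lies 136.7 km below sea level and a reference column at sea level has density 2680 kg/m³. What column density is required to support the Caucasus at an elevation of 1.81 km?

Pratt balance: ρ_ref D = ρ (D + h).
ρ = ρ_ref D/(D + h) = 2680 × 136.7 km/(136.7 km + 1.81 km) = 2640 kg/m³.

2640 kg/m³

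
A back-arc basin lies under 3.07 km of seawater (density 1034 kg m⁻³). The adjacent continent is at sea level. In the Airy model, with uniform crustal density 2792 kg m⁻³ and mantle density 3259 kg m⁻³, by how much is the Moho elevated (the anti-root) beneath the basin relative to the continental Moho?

Balancing pressure at the compensation depth: replacing crust with seawater at the top is compensated by replacing crust with mantle at the base: d (ρ_c − ρ_w) = a (ρ_m − ρ_c).
a = d (ρ_c − ρ_w)/(ρ_m − ρ_c) = 3.07 km × 1758/467 = 11.6 km.

11.6 km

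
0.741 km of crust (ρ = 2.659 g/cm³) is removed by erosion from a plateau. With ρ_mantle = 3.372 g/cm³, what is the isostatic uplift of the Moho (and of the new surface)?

0.584 km

Unloading: uplift u = e ρ_c/ρ_m = 0.741 km × 2.659/3.372 = 0.584 km.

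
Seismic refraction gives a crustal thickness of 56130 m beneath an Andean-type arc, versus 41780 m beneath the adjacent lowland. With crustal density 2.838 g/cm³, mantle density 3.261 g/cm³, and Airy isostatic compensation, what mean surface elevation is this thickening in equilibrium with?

1860 m

Excess crust Δ = 56130 m − 41780 m = 14350 m, split between elevation h and root r with h + r = Δ.
Airy balance ρ_c h = (ρ_m − ρ_c) r gives r = h ρ_c/(ρ_m − ρ_c), so h (1 + ρ_c/(ρ_m − ρ_c)) = Δ, i.e. h = Δ (ρ_m − ρ_c)/ρ_m.
h = 14350 m × 0.423/3.261 = 1860 m.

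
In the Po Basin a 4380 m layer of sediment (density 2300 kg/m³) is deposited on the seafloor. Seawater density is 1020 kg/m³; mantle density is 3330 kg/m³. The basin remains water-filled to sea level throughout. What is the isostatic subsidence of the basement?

Submarine loading: the sediment displaces seawater, and the subsidence is in turn flooded, so s (ρ_m − ρ_w) = t (ρ_sed − ρ_w).
s = 4380 m × (2300 − 1020) / (3330 − 1020) = 2430 m.

2430 m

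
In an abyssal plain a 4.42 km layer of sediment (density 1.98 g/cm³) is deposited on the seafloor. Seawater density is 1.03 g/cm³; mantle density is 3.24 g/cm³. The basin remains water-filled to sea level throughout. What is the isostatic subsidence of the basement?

Submarine loading: the sediment displaces seawater, and the subsidence is in turn flooded, so s (ρ_m − ρ_w) = t (ρ_sed − ρ_w).
s = 4.42 km × (1.98 − 1.03) / (3.24 − 1.03) = 1.9 km.

1.9 km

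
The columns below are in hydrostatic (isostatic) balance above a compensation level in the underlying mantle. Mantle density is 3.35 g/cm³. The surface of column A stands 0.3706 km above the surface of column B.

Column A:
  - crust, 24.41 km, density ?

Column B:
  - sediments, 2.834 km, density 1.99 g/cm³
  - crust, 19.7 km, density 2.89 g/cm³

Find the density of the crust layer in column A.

Take the compensation level at the base of the deeper column (depth z_c below the surface of column A) and equate Σ ρ_i t_i down to z_c; mantle fills any gap and the z_c terms cancel.
Column A: 24.41×ρ + (z_c − 24.41)×3.35
Column B: 0.3706×0 + 2.834×1.99 + 19.7×2.89 + (z_c − 0.3706 − 22.534)×3.35
The z_c×3.35 term appears on both sides and cancels. Collect the known terms of each column as K = Σ(ρt)_known − 3.35 × (depth of known layers): K_A = 0 − 3.35×24.41 = −81.7735; K_B = 62.57266 − 3.35×(0.3706 + 22.534) = −14.15775.
Balance: K_A + 24.41×ρ = K_B, so ρ = (K_B − K_A)/24.41 = 67.6157/24.41 = 2.77 g/cm³.

2.77 g/cm³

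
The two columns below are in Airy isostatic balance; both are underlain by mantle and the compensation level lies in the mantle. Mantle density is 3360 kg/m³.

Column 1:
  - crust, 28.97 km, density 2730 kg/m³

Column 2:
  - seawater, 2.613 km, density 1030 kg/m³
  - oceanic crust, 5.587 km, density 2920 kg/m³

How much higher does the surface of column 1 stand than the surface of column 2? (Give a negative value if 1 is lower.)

2.89 km

For any compensation level in the mantle, the mantle terms cancel and isostasy reduces to e = (Σt_1 − Σt_2) − (Σ(ρt)_1 − Σ(ρt)_2) / ρ_m.
Σt_1 = 28.97 km; Σt_2 = 8.2 km; Σ(ρt)_1 = 79088.1; Σ(ρt)_2 = 19005.43 (in km·kg/m³).
e = (28.97 − 8.2) − (79088.1 − 19005.43) / 3360 = 2.89 km.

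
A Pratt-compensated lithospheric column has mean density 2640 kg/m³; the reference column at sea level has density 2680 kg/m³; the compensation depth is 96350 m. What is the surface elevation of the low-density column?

ρ_ref D = ρ (D + h) → h = D (ρ_ref − ρ)/ρ.
h = 96350 m × (2680 − 2640)/2640 = 1460 m.

1460 m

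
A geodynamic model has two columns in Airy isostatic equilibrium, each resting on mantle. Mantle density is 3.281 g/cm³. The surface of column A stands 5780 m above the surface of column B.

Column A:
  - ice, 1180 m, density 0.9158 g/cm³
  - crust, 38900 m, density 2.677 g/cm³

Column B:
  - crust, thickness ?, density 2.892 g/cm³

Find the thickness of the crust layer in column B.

Take the compensation level at the base of the deeper column (depth z_c below the surface of column A) and equate Σ ρ_i t_i down to z_c; mantle fills any gap and the z_c terms cancel.
Column A: 1180×0.9158 + 38900×2.677 + (z_c − 40080)×3.281
Column B: 5780×0 + x×2.892 + (z_c − 5780 − 0 − x)×3.281
The z_c×3.281 term appears on both sides and cancels. Collect the known terms of each column as K = Σ(ρt)_known − 3.281 × (depth of known layers): K_A = 105215.944 − 3.281×40080 = −26286.536; K_B = 0 − 3.281×(5780 + 0) = −18964.18.
Balance: K_A = K_B − x×(3.281 − 2.892), so x = (K_B − K_A)/(3.281 − 2.892) = 7322.36/0.389 = 18800 m.

18800 m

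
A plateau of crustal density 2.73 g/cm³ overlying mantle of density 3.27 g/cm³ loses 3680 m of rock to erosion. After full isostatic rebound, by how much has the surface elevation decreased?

Rebound u = e ρ_c/ρ_m = 3680 m × 2.73/3.27 = 3072 m.
Net surface drop = e − u = 3680 m − 3072 m = e (ρ_m − ρ_c)/ρ_m = 608 m.

608 m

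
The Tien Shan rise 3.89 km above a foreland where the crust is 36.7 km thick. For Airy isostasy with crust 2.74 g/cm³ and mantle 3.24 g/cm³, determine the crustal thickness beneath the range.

Root depth r = h ρ_c / (ρ_m − ρ_c) = 3.89 km × 2.74 / 0.5 = 21.32 km.
Total thickness = T + h + r = 36.7 km + 3.89 km + 21.32 km = 61.9 km.

61.9 km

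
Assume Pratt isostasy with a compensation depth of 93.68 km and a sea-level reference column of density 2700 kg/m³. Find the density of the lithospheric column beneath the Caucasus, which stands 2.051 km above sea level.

Pratt balance: ρ_ref D = ρ (D + h).
ρ = ρ_ref D/(D + h) = 2700 × 93.68 km/(93.68 km + 2.051 km) = 2640 kg/m³.

2640 kg/m³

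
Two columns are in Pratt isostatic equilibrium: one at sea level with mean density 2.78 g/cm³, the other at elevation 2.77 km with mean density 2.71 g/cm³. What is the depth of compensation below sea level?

107 km

ρ_ref D = ρ (D + h) → D (ρ_ref − ρ) = ρ h.
D = ρ h/(ρ_ref − ρ) = 2.71 × 2.77 km/(2.78 − 2.71) = 107 km.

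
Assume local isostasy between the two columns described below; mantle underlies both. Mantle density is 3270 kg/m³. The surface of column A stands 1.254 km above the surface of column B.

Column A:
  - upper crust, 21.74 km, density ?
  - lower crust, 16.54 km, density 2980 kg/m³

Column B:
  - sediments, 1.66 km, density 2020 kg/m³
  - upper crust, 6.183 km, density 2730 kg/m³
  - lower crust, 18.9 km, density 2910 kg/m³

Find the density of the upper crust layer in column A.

2740 kg/m³

Take the compensation level at the base of the deeper column (depth z_c below the surface of column A) and equate Σ ρ_i t_i down to z_c; mantle fills any gap and the z_c terms cancel.
Column A: 21.74×ρ + 16.54×2980 + (z_c − 38.28)×3270
Column B: 1.254×0 + 1.66×2020 + 6.183×2730 + 18.9×2910 + (z_c − 1.254 − 26.743)×3270
The z_c×3270 term appears on both sides and cancels. Collect the known terms of each column as K = Σ(ρt)_known − 3270 × (depth of known layers): K_A = 49289.2 − 3270×38.28 = −75886.4; K_B = 75231.79 − 3270×(1.254 + 26.743) = −16318.4.
Balance: K_A + 21.74×ρ = K_B, so ρ = (K_B − K_A)/21.74 = 59568/21.74 = 2740 kg/m³.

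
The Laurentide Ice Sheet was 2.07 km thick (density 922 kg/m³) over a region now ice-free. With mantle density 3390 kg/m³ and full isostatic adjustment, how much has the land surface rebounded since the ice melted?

0.563 km

Removing the load lets mantle flow back in; uplift u satisfies ρ_ice t = ρ_m u.
u = t ρ_ice/ρ_m = 2.07 km × 922/3390 = 0.563 km.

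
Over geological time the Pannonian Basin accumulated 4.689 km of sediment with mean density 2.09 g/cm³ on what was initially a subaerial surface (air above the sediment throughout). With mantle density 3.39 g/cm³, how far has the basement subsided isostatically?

Subaerial load: s = t ρ_sed / ρ_m = 4.689 km × 2.09/3.39 = 2.89 km.

2.89 km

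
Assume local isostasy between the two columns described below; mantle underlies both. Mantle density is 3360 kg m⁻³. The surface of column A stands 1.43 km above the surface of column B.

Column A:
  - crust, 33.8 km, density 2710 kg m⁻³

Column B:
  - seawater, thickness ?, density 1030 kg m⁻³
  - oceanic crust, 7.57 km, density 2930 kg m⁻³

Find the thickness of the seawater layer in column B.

5.97 km

Take the compensation level at the base of the deeper column (depth z_c below the surface of column A) and equate Σ ρ_i t_i down to z_c; mantle fills any gap and the z_c terms cancel.
Column A: 33.8×2710 + (z_c − 33.8)×3360
Column B: 1.43×0 + x×1030 + 7.57×2930 + (z_c − 1.43 − 7.57 − x)×3360
The z_c×3360 term appears on both sides and cancels. Collect the known terms of each column as K = Σ(ρt)_known − 3360 × (depth of known layers): K_A = 91598 − 3360×33.8 = −21970; K_B = 22180.1 − 3360×(1.43 + 7.57) = −8059.9.
Balance: K_A = K_B − x×(3360 − 1030), so x = (K_B − K_A)/(3360 − 1030) = 13910.1/2330 = 5.97 km.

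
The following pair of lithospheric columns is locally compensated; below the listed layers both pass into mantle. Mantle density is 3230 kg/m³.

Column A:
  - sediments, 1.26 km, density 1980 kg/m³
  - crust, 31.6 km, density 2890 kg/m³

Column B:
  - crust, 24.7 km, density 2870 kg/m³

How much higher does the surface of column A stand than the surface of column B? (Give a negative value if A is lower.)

1.06 km

For any compensation level in the mantle, the mantle terms cancel and isostasy reduces to e = (Σt_A − Σt_B) − (Σ(ρt)_A − Σ(ρt)_B) / ρ_m.
Σt_A = 32.86 km; Σt_B = 24.7 km; Σ(ρt)_A = 93818.8; Σ(ρt)_B = 70889 (in km·kg/m³).
e = (32.86 − 24.7) − (93818.8 − 70889) / 3230 = 1.06 km.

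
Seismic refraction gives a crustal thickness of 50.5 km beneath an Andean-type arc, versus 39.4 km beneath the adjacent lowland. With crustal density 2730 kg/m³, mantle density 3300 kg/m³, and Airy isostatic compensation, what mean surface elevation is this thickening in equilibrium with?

1.92 km

Excess crust Δ = 50.5 km − 39.4 km = 11.1 km, split between elevation h and root r with h + r = Δ.
Airy balance ρ_c h = (ρ_m − ρ_c) r gives r = h ρ_c/(ρ_m − ρ_c), so h (1 + ρ_c/(ρ_m − ρ_c)) = Δ, i.e. h = Δ (ρ_m − ρ_c)/ρ_m.
h = 11.1 km × 570/3300 = 1.92 km.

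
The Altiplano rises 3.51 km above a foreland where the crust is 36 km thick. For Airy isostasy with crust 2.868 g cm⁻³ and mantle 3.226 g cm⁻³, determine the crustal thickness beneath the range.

67.6 km

Root depth r = h ρ_c / (ρ_m − ρ_c) = 3.51 km × 2.868 / 0.358 = 28.12 km.
Total thickness = T + h + r = 36 km + 3.51 km + 28.12 km = 67.6 km.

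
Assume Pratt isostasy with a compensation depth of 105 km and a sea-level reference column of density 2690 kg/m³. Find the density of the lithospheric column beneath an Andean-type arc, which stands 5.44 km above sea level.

Pratt balance: ρ_ref D = ρ (D + h).
ρ = ρ_ref D/(D + h) = 2690 × 105 km/(105 km + 5.44 km) = 2560 kg/m³.

2560 kg/m³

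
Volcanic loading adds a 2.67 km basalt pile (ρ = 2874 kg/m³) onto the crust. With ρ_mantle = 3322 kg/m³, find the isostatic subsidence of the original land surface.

Subaerial loading: s = t ρ_load / ρ_m.
s = 2.67 km × 2874/3322 = 2.31 km.

2.31 km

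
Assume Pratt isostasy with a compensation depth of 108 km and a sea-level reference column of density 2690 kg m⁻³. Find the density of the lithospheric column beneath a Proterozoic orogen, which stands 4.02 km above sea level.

2590 kg m⁻³

Pratt balance: ρ_ref D = ρ (D + h).
ρ = ρ_ref D/(D + h) = 2690 × 108 km/(108 km + 4.02 km) = 2590 kg m⁻³.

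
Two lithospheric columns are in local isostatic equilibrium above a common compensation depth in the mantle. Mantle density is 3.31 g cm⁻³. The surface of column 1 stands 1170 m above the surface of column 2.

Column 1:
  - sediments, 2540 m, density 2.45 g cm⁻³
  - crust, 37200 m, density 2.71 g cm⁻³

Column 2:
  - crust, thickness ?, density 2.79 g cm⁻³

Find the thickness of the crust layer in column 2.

Take the compensation level at the base of the deeper column (depth z_c below the surface of column 1) and equate Σ ρ_i t_i down to z_c; mantle fills any gap and the z_c terms cancel.
Column 1: 2540×2.45 + 37200×2.71 + (z_c − 39740)×3.31
Column 2: 1170×0 + x×2.79 + (z_c − 1170 − 0 − x)×3.31
The z_c×3.31 term appears on both sides and cancels. Collect the known terms of each column as K = Σ(ρt)_known − 3.31 × (depth of known layers): K_1 = 107035 − 3.31×39740 = −24504.4; K_2 = 0 − 3.31×(1170 + 0) = −3872.7.
Balance: K_1 = K_2 − x×(3.31 − 2.79), so x = (K_2 − K_1)/(3.31 − 2.79) = 20631.7/0.52 = 39700 m.

39700 m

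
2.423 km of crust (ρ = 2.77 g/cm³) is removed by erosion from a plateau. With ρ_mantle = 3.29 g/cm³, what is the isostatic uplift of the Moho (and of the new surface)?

2.04 km

Unloading: uplift u = e ρ_c/ρ_m = 2.423 km × 2.77/3.29 = 2.04 km.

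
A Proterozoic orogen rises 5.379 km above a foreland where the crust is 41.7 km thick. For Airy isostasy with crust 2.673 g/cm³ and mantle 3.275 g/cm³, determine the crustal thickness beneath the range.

Root depth r = h ρ_c / (ρ_m − ρ_c) = 5.379 km × 2.673 / 0.602 = 23.88 km.
Total thickness = T + h + r = 41.7 km + 5.379 km + 23.88 km = 71 km.

71 km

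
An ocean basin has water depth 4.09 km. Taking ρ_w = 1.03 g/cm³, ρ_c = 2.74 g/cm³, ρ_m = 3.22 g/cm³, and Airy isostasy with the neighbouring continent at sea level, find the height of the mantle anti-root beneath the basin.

14.6 km

In Airy isostatic equilibrium: replacing crust with seawater at the top is compensated by replacing crust with mantle at the base: d (ρ_c − ρ_w) = a (ρ_m − ρ_c).
a = d (ρ_c − ρ_w)/(ρ_m − ρ_c) = 4.09 km × 1.71/0.48 = 14.6 km.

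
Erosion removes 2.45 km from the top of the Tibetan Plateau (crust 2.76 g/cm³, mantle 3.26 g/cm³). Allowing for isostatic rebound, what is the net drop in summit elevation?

Rebound u = e ρ_c/ρ_m = 2.45 km × 2.76/3.26 = 2.074 km.
Net surface drop = e − u = 2.45 km − 2.074 km = e (ρ_m − ρ_c)/ρ_m = 0.376 km.

0.376 km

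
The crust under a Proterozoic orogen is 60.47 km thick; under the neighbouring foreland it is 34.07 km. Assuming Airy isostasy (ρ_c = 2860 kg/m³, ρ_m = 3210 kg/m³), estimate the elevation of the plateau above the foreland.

Excess crust Δ = 60.47 km − 34.07 km = 26.4 km, split between elevation h and root r with h + r = Δ.
Airy balance ρ_c h = (ρ_m − ρ_c) r gives r = h ρ_c/(ρ_m − ρ_c), so h (1 + ρ_c/(ρ_m − ρ_c)) = Δ, i.e. h = Δ (ρ_m − ρ_c)/ρ_m.
h = 26.4 km × 350/3210 = 2.88 km.

2.88 km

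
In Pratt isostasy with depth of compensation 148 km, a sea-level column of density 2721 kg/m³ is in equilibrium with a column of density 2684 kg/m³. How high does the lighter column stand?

2.04 km

ρ_ref D = ρ (D + h) → h = D (ρ_ref − ρ)/ρ.
h = 148 km × (2721 − 2684)/2684 = 2.04 km.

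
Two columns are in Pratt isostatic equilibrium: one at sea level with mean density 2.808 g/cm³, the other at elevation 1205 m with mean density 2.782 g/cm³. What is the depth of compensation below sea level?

ρ_ref D = ρ (D + h) → D (ρ_ref − ρ) = ρ h.
D = ρ h/(ρ_ref − ρ) = 2.782 × 1205 m/(2.808 − 2.782) = 129000 m.

129000 m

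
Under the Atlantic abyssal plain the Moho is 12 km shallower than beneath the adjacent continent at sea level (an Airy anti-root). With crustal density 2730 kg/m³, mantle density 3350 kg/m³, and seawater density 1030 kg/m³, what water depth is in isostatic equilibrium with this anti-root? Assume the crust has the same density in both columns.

Replacing a thickness d of crust by seawater at the top must be balanced by replacing crust with mantle at the base: d (ρ_c − ρ_w) = a (ρ_m − ρ_c).
d = a (ρ_m − ρ_c)/(ρ_c − ρ_w) = 12 km × 620/1700 = 4.38 km.

4.38 km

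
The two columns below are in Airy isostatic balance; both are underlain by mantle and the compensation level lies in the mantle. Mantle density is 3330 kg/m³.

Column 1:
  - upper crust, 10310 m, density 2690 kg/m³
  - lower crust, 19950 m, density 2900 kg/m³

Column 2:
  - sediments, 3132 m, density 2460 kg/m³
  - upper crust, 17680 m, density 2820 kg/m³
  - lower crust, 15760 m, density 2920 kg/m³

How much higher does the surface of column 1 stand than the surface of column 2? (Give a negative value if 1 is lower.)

−909 m

For any compensation level in the mantle, the mantle terms cancel and isostasy reduces to e = (Σt_1 − Σt_2) − (Σ(ρt)_1 − Σ(ρt)_2) / ρ_m.
Σt_1 = 30260 m; Σt_2 = 36572 m; Σ(ρt)_1 = 85588900; Σ(ρt)_2 = 103581520 (in m·kg/m³).
e = (30260 − 36572) − (85588900 − 103581520) / 3330 = −909 m.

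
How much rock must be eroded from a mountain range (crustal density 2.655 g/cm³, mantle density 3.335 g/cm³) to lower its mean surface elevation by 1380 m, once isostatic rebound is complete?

Net drop Δ = e − u = e − e ρ_c/ρ_m = e (ρ_m − ρ_c)/ρ_m.
e = Δ ρ_m/(ρ_m − ρ_c) = 1380 m × 3.335/0.68 = 6770 m.

6770 m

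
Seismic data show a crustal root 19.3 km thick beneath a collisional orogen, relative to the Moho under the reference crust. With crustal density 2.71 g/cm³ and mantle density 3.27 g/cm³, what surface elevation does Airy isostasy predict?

By Archimedes' principle applied to the lithosphere: ρ_c h = (ρ_m − ρ_c) r.
h = r (ρ_m − ρ_c) / ρ_c = 19.3 km × (3.27 − 2.71) / 2.71 = 3.99 km.

3.99 km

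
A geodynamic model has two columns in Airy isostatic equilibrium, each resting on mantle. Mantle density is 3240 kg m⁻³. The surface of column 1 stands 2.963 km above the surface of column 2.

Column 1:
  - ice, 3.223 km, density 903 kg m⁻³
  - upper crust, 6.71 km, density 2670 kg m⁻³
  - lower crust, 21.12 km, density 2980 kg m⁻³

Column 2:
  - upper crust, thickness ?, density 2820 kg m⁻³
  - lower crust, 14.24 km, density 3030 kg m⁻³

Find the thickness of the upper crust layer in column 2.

10.1 km

Take the compensation level at the base of the deeper column (depth z_c below the surface of column 1) and equate Σ ρ_i t_i down to z_c; mantle fills any gap and the z_c terms cancel.
Column 1: 3.223×903 + 6.71×2670 + 21.12×2980 + (z_c − 31.053)×3240
Column 2: 2.963×0 + x×2820 + 14.24×3030 + (z_c − 2.963 − 14.24 − x)×3240
The z_c×3240 term appears on both sides and cancels. Collect the known terms of each column as K = Σ(ρt)_known − 3240 × (depth of known layers): K_1 = 83763.669 − 3240×31.053 = −16848.051; K_2 = 43147.2 − 3240×(2.963 + 14.24) = −12590.52.
Balance: K_1 = K_2 − x×(3240 − 2820), so x = (K_2 − K_1)/(3240 − 2820) = 4257.53/420 = 10.1 km.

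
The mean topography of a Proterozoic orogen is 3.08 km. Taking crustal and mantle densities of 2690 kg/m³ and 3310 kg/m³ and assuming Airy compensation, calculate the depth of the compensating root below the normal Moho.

In Airy isostatic equilibrium: the weight of the topography is balanced by the buoyancy of the root, ρ_c h = (ρ_m − ρ_c) r.
r = h · ρ_c / (ρ_m − ρ_c) = 3.08 km × 2690 / (3310 − 2690) = 13.4 km.

13.4 km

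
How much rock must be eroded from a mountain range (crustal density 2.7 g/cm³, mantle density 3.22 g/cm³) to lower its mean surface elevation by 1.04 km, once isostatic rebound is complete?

Net drop Δ = e − u = e − e ρ_c/ρ_m = e (ρ_m − ρ_c)/ρ_m.
e = Δ ρ_m/(ρ_m − ρ_c) = 1.04 km × 3.22/0.52 = 6.44 km.

6.44 km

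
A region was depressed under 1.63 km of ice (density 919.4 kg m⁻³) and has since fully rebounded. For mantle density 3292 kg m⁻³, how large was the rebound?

0.455 km

Removing the load lets mantle flow back in; uplift u satisfies ρ_ice t = ρ_m u.
u = t ρ_ice/ρ_m = 1.63 km × 919.4/3292 = 0.455 km.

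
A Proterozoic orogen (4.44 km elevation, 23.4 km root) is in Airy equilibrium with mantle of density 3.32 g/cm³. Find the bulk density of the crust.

ρ_c h = (ρ_m − ρ_c) r → ρ_c (h + r) = ρ_m r → ρ_c = ρ_m r / (h + r).
ρ_c = 3.32 × 23.4 km / (4.44 km + 23.4 km) = 2.79 g/cm³.

2.79 g/cm³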